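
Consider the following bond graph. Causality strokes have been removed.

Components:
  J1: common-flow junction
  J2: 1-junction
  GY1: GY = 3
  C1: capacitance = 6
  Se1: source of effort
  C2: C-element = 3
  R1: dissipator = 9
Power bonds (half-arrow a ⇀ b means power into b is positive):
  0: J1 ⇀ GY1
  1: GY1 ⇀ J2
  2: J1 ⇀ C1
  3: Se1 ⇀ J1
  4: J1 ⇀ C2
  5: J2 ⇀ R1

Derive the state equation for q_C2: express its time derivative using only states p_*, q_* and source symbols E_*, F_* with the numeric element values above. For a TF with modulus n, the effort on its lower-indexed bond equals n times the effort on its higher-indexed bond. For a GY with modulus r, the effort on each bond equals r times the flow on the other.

#3 →J1  (Se1 (Se) sets effort on bond)
#2 →J1  (C1: C, integral causality)
#4 →J1  (C2: C, integral causality)
#0 →GY1  (closing 1-jn rule on J1)
#1 →GY1  (GY GY1: same side as bond 0)
#5 →J2  (J2 flow already set via bond 1)

dq_C2/dt = E_Se1 - q_C1/6 - q_C2/3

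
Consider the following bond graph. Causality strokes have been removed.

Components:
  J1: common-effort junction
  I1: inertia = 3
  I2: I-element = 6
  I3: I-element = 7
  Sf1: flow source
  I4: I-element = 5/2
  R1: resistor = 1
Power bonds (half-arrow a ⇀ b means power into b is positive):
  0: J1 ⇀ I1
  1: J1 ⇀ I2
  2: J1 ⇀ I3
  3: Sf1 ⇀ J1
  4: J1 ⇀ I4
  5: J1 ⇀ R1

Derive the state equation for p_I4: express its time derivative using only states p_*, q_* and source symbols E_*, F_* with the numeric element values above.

bond 3 stroke at Sf1  (Sf1 fixes flow; stroke at Sf1)
bond 0 stroke at I1  (prefer integral on I1)
bond 1 stroke at I2  (I2: I, integral causality)
bond 2 stroke at I3  (I3: I, integral causality)
bond 4 stroke at I4  (prefer integral on I4)
bond 5 stroke at J1  (J1: last free bond brings effort in)

dp_I4/dt = F_Sf1 - p_I1/3 - p_I2/6 - p_I3/7 - 2*p_I4/5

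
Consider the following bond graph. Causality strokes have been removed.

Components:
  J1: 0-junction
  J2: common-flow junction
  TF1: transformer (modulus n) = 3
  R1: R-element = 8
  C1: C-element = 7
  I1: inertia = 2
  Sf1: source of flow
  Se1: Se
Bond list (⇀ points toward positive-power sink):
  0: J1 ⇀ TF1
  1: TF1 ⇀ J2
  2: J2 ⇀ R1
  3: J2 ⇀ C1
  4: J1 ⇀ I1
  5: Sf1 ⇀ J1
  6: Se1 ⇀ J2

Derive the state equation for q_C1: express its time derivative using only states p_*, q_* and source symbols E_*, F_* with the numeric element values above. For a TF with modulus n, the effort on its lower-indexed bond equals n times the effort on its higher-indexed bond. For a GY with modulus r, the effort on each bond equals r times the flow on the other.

dq_C1/dt = 3*F_Sf1 - 3*p_I1/2

β5 →Sf1  (Sf1 (Sf) sets flow on bond)
β6 →J2  (Se1 fixes effort; stroke away)
β3 →J2  (C1 outputs effort q/C1)
β4 →I1  (I1: I, integral causality)
β0 →J1  (J1 needs exactly one e-in)
β1 →TF1  (through TF1, causality passes straight; one stroke at TF1)
β2 →J2  (J2 flow already set via bond 1)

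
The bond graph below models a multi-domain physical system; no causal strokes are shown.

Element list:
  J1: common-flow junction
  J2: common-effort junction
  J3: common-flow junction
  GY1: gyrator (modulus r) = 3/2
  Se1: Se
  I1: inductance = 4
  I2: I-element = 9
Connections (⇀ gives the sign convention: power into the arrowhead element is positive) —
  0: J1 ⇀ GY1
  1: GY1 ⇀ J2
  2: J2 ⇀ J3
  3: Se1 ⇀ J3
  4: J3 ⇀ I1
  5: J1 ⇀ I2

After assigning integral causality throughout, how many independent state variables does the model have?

2  (I1, I2 all integral)

β3 |J3  (Se1 (Se) sets effort on bond)
β4 |I1  (I1 outputs flow p/I1)
β2 |J3  (1-jn J3 has f-setter on 4)
β1 |J2  (closing 0-jn rule on J2)
β0 |J1  (through GY1, causality inverts; strokes same side of GY1)
β5 |I2  (only one flow-in slot at J1)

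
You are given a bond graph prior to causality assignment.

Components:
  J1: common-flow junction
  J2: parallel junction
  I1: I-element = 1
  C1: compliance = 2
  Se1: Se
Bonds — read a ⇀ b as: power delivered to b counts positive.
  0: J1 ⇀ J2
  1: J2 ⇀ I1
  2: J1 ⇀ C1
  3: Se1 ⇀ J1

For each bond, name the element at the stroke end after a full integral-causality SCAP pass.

b0 stroke→J2
b1 stroke→I1
b2 stroke→J1
b3 stroke→J1

β3 stroke→J1  (Se1: effort source, stroke at far end)
β1 stroke→I1  (I1 integral (f out))
β0 stroke→J2  (J2 needs exactly one e-in)
β2 stroke→J1  (J1 flow already set via bond 0)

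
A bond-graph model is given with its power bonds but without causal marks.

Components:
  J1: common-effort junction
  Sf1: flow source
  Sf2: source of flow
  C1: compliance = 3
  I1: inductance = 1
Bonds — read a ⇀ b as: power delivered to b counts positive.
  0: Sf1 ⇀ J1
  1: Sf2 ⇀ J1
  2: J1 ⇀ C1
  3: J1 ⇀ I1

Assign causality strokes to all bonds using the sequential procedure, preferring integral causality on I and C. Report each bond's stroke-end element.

b0 |Sf1
b1 |Sf2
b2 |J1
b3 |I1

β0 |Sf1  (Sf1 (Sf) sets flow on bond)
β1 |Sf2  (Sf2 (Sf) sets flow on bond)
β2 |J1  (C1 integral (e out))
β3 |I1  (common-e at J1 fixed by 2)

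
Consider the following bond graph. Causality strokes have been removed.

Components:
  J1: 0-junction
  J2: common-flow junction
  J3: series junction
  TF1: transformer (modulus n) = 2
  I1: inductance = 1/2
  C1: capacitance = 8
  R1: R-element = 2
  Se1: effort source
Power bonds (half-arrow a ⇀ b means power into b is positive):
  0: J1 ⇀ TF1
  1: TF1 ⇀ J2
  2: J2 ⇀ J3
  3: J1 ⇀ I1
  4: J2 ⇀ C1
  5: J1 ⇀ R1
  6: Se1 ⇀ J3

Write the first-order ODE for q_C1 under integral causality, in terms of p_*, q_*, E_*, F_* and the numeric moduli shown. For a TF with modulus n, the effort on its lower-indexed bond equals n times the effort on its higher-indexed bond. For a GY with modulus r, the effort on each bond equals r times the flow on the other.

dq_C1/dt = 2*E_Se1 - 4*p_I1 - q_C1/4

b6 |J3  (Se1 fixes effort; stroke away)
b2 |J2  (J3 needs exactly one f-in)
b3 |I1  (I1 integral (f out))
b4 |J2  (prefer integral on C1)
b1 |TF1  (J2: last free bond brings flow in)
b0 |J1  (TF1 one-in-one-out from 1)
b5 |R1  (J1: bond 0 brought effort, rest push out)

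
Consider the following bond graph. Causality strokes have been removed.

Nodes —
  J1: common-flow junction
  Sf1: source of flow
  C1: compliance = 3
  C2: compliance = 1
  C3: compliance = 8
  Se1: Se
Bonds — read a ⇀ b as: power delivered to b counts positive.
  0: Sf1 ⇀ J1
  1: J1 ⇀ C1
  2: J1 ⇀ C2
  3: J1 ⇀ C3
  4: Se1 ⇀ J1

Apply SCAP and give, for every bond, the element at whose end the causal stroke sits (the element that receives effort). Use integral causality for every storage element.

β0 |Sf1
β1 |J1
β2 |J1
β3 |J1
β4 |J1

β0 |Sf1  (Sf1: flow source, stroke at near end)
β4 |J1  (Se1: effort source, stroke at far end)
β1 |J1  (common-f at J1 fixed by 0)
β2 |J1  (J1: bond 0 brought flow, rest push out)
β3 |J1  (1-jn J1 has f-setter on 0)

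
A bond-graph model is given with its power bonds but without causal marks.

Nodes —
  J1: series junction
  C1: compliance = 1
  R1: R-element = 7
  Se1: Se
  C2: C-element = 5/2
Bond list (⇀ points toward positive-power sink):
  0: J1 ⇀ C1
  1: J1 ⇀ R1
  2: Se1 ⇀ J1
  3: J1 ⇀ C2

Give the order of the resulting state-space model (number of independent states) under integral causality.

2  (C1, C2 all integral)

#2 |J1  (source Se1 imposes e)
#0 |J1  (C1 outputs effort q/C1)
#3 |J1  (prefer integral on C2)
#1 |R1  (J1: last free bond brings flow in)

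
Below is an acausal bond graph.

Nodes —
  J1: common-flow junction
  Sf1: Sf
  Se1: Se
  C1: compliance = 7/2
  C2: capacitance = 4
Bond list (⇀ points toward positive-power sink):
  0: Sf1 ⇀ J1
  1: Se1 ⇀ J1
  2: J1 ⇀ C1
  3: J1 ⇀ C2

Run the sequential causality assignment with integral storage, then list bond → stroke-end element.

bond 0 stroke at Sf1
bond 1 stroke at J1
bond 2 stroke at J1
bond 3 stroke at J1

bond 0 →Sf1  (Sf1: flow source, stroke at near end)
bond 1 →J1  (source Se1 imposes e)
bond 2 →J1  (common-f at J1 fixed by 0)
bond 3 →J1  (common-f at J1 fixed by 0)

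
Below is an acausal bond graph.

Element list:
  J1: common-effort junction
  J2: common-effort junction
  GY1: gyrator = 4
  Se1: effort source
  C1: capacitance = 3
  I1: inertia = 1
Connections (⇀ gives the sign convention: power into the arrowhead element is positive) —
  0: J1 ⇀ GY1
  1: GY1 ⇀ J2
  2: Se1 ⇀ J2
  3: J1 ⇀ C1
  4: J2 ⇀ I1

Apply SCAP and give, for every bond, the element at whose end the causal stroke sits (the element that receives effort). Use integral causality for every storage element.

#0 stroke at GY1
#1 stroke at GY1
#2 stroke at J2
#3 stroke at J1
#4 stroke at I1

#2 stroke→J2  (Se1 fixes effort; stroke away)
#1 stroke→GY1  (common-e at J2 fixed by 2)
#4 stroke→I1  (0-jn J2 has e-setter on 2)
#0 stroke→GY1  (GY GY1: same side as bond 1)
#3 stroke→J1  (closing 0-jn rule on J1)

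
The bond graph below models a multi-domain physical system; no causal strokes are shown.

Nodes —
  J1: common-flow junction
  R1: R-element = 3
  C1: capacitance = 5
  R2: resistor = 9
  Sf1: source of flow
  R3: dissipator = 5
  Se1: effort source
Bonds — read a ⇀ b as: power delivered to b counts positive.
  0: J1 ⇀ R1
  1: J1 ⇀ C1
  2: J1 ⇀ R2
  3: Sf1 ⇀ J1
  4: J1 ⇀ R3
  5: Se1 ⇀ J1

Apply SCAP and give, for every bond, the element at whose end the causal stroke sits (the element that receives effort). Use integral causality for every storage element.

β3 stroke→Sf1  (Sf1 fixes flow; stroke at Sf1)
β5 stroke→J1  (Se1: effort source, stroke at far end)
β0 stroke→J1  (J1 flow already set via bond 3)
β1 stroke→J1  (common-f at J1 fixed by 3)
β2 stroke→J1  (common-f at J1 fixed by 3)
β4 stroke→J1  (J1: bond 3 brought flow, rest push out)

#0 |J1
#1 |J1
#2 |J1
#3 |Sf1
#4 |J1
#5 |J1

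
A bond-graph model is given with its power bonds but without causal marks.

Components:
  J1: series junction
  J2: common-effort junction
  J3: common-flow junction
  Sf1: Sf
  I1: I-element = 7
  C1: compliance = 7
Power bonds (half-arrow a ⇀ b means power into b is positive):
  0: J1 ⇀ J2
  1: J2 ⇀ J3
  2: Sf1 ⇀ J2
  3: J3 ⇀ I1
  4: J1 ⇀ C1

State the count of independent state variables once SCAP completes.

β2 |Sf1  (Sf1 (Sf) sets flow on bond)
β3 |I1  (I1 outputs flow p/I1)
β1 |J3  (J3: bond 3 brought flow, rest push out)
β0 |J2  (J2 needs exactly one e-in)
β4 |J1  (1-jn J1 has f-setter on 0)

2  (C1, I1 all integral)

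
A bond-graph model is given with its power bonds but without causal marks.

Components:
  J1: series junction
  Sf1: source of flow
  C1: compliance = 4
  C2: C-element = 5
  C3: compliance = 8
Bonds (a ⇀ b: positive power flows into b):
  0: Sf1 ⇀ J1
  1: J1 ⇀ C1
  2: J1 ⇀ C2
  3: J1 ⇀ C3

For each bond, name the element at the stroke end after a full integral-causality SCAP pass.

β0 stroke at Sf1
β1 stroke at J1
β2 stroke at J1
β3 stroke at J1

#0 stroke at Sf1  (Sf1 fixes flow; stroke at Sf1)
#1 stroke at J1  (J1: bond 0 brought flow, rest push out)
#2 stroke at J1  (J1: bond 0 brought flow, rest push out)
#3 stroke at J1  (J1 flow already set via bond 0)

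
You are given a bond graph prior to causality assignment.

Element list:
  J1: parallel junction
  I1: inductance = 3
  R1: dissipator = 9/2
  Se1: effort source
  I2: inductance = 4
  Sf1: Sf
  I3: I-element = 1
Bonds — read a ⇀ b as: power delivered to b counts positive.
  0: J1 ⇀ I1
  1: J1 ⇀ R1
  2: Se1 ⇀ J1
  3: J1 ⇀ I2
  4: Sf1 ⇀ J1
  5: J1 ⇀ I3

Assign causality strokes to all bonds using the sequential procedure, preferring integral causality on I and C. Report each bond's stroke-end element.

#0 |I1
#1 |R1
#2 |J1
#3 |I2
#4 |Sf1
#5 |I3

β2 stroke at J1  (Se1 (Se) sets effort on bond)
β4 stroke at Sf1  (Sf1: flow source, stroke at near end)
β0 stroke at I1  (common-e at J1 fixed by 2)
β1 stroke at R1  (J1: bond 2 brought effort, rest push out)
β3 stroke at I2  (J1: bond 2 brought effort, rest push out)
β5 stroke at I3  (common-e at J1 fixed by 2)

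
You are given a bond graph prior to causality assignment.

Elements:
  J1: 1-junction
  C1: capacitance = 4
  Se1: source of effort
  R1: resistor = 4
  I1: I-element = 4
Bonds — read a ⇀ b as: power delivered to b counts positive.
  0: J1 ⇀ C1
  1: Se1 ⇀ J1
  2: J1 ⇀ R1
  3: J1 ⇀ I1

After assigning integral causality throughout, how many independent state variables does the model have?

2  (C1, I1 all integral)

#1 |J1  (source Se1 imposes e)
#0 |J1  (C1 integral (e out))
#3 |I1  (I1 integral (f out))
#2 |J1  (common-f at J1 fixed by 3)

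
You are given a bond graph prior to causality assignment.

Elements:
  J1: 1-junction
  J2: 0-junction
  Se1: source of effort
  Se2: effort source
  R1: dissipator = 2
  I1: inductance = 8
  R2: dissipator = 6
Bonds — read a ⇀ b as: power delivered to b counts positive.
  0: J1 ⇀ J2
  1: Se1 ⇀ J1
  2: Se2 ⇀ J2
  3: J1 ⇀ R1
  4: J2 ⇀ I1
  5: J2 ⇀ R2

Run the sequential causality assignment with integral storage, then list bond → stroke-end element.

b0 stroke at J1
b1 stroke at J1
b2 stroke at J2
b3 stroke at R1
b4 stroke at I1
b5 stroke at R2

#1 stroke at J1  (Se1: effort source, stroke at far end)
#2 stroke at J2  (Se2 fixes effort; stroke away)
#0 stroke at J1  (J2: bond 2 brought effort, rest push out)
#4 stroke at I1  (J2 effort already set via bond 2)
#5 stroke at R2  (J2 effort already set via bond 2)
#3 stroke at R1  (only one flow-in slot at J1)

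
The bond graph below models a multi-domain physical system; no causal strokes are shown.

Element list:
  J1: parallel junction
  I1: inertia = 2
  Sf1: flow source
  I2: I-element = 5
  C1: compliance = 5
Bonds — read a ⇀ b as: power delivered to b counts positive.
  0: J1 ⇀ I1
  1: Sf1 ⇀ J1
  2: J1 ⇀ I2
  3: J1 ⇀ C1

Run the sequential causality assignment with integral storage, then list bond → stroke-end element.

bond 1 stroke→Sf1  (Sf1 fixes flow; stroke at Sf1)
bond 0 stroke→I1  (I1 outputs flow p/I1)
bond 2 stroke→I2  (prefer integral on I2)
bond 3 stroke→J1  (closing 0-jn rule on J1)

bond 0 |I1
bond 1 |Sf1
bond 2 |I2
bond 3 |J1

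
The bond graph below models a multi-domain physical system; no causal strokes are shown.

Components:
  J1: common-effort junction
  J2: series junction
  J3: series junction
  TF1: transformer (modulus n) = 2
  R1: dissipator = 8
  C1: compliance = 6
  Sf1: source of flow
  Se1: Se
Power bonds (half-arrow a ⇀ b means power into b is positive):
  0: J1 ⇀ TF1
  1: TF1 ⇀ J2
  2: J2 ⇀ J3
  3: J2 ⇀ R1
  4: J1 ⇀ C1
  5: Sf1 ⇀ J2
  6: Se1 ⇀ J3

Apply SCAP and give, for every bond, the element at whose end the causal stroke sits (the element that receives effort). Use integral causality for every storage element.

β5 stroke→Sf1  (Sf1: flow source, stroke at near end)
β6 stroke→J3  (Se1: effort source, stroke at far end)
β1 stroke→J2  (1-jn J2 has f-setter on 5)
β2 stroke→J2  (1-jn J2 has f-setter on 5)
β3 stroke→J2  (1-jn J2 has f-setter on 5)
β0 stroke→TF1  (TF1 one-in-one-out from 1)
β4 stroke→J1  (closing 0-jn rule on J1)

b0 →TF1
b1 →J2
b2 →J2
b3 →J2
b4 →J1
b5 →Sf1
b6 →J3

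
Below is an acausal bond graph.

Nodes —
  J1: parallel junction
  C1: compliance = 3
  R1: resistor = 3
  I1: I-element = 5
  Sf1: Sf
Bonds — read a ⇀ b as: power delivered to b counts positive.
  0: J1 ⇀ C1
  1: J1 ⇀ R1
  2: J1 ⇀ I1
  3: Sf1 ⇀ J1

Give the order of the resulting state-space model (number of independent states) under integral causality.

bond 3 |Sf1  (Sf1: flow source, stroke at near end)
bond 0 |J1  (prefer integral on C1)
bond 1 |R1  (common-e at J1 fixed by 0)
bond 2 |I1  (J1 effort already set via bond 0)

2  (C1, I1 all integral)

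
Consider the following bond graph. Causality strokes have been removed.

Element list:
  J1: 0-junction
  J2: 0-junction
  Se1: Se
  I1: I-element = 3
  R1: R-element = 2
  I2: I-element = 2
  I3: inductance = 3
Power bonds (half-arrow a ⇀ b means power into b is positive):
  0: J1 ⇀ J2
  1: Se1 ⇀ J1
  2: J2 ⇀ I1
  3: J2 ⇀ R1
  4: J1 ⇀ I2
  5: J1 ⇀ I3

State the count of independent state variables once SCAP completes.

3  (I1, I2, I3 all integral)

β1 stroke→J1  (source Se1 imposes e)
β0 stroke→J2  (common-e at J1 fixed by 1)
β4 stroke→I2  (J1 effort already set via bond 1)
β5 stroke→I3  (common-e at J1 fixed by 1)
β2 stroke→I1  (J2: bond 0 brought effort, rest push out)
β3 stroke→R1  (common-e at J2 fixed by 0)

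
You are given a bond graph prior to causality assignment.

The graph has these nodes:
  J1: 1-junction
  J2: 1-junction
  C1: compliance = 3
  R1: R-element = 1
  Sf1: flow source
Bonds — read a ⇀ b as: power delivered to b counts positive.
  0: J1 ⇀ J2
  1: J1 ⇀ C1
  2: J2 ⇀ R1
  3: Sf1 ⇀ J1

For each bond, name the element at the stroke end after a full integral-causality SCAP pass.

bond 3 stroke→Sf1  (Sf1 (Sf) sets flow on bond)
bond 0 stroke→J1  (J1: bond 3 brought flow, rest push out)
bond 1 stroke→J1  (common-f at J1 fixed by 3)
bond 2 stroke→J2  (1-jn J2 has f-setter on 0)

#0 stroke at J1
#1 stroke at J1
#2 stroke at J2
#3 stroke at Sf1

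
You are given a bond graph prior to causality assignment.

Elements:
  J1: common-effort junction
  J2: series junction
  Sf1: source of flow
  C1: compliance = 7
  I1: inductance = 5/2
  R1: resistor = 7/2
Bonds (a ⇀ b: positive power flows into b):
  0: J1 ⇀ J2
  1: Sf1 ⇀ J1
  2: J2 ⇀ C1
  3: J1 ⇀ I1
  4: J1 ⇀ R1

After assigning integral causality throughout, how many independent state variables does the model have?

bond 1 |Sf1  (Sf1: flow source, stroke at near end)
bond 2 |J2  (prefer integral on C1)
bond 0 |J1  (only one flow-in slot at J2)
bond 3 |I1  (J1: bond 0 brought effort, rest push out)
bond 4 |R1  (J1: bond 0 brought effort, rest push out)

2  (C1, I1 all integral)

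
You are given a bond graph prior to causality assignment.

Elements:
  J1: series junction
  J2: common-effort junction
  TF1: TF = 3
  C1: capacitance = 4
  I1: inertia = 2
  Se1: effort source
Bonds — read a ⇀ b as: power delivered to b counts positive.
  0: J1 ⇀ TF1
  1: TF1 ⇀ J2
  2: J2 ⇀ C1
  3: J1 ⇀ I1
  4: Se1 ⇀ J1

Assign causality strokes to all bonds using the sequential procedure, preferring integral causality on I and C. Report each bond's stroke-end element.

bond 4 |J1  (source Se1 imposes e)
bond 2 |J2  (C1: C, integral causality)
bond 1 |TF1  (J2 effort already set via bond 2)
bond 0 |J1  (TF1 one-in-one-out from 1)
bond 3 |I1  (only one flow-in slot at J1)

b0 stroke→J1
b1 stroke→TF1
b2 stroke→J2
b3 stroke→I1
b4 stroke→J1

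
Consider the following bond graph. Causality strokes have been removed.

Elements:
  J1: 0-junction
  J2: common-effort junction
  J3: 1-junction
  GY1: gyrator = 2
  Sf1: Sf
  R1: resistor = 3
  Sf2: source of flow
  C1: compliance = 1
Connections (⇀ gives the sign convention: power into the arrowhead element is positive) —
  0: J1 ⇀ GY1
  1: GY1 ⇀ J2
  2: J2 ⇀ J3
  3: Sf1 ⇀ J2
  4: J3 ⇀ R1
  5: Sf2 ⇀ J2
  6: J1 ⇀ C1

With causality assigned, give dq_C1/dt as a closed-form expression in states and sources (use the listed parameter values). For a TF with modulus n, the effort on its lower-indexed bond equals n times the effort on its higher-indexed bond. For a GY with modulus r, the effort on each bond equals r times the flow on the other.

bond 3 |Sf1  (Sf1 fixes flow; stroke at Sf1)
bond 5 |Sf2  (Sf2 fixes flow; stroke at Sf2)
bond 6 |J1  (prefer integral on C1)
bond 0 |GY1  (common-e at J1 fixed by 6)
bond 1 |GY1  (GY1: gyrator matches bond 0)
bond 2 |J2  (J2 needs exactly one e-in)
bond 4 |J3  (J3 flow already set via bond 2)

dq_C1/dt = -3*F_Sf1/2 - 3*F_Sf2/2 - 3*q_C1/4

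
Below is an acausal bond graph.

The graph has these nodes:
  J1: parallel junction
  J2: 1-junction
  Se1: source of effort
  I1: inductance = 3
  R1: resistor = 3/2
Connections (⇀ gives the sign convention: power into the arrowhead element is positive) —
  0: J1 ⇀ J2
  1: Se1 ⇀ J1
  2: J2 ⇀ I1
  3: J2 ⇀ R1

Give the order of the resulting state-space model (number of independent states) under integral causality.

1  (I1 all integral)

β1 stroke at J1  (Se1: effort source, stroke at far end)
β0 stroke at J2  (0-jn J1 has e-setter on 1)
β2 stroke at I1  (prefer integral on I1)
β3 stroke at J2  (1-jn J2 has f-setter on 2)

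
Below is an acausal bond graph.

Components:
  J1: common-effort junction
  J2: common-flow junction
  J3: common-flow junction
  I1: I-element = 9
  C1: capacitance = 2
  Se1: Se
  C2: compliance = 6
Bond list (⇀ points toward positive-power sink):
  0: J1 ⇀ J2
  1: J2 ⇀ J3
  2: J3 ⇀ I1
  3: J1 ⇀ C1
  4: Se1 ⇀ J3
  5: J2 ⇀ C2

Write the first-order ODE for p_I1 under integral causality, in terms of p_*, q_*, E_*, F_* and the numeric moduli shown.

dp_I1/dt = E_Se1 + q_C1/2 - q_C2/6

#4 stroke→J3  (source Se1 imposes e)
#2 stroke→I1  (I1 integral (f out))
#1 stroke→J3  (J3: bond 2 brought flow, rest push out)
#0 stroke→J2  (J2 flow already set via bond 1)
#5 stroke→J2  (common-f at J2 fixed by 1)
#3 stroke→J1  (only one effort-in slot at J1)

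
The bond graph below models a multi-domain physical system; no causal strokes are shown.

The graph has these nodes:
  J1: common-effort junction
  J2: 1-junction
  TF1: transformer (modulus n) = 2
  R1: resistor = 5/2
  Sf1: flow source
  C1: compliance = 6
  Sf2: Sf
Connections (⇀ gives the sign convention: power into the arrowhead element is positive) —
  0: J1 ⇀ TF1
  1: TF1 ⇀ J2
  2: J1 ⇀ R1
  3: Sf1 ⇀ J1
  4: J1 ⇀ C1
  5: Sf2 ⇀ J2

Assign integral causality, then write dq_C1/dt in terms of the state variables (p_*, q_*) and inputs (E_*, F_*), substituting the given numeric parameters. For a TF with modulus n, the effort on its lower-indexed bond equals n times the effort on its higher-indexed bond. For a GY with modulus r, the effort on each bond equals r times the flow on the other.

dq_C1/dt = F_Sf1 - F_Sf2/2 - q_C1/15

#3 |Sf1  (Sf1: flow source, stroke at near end)
#5 |Sf2  (Sf2 (Sf) sets flow on bond)
#1 |J2  (J2 flow already set via bond 5)
#0 |TF1  (TF1: transformer flips bond 1)
#4 |J1  (C1 integral (e out))
#2 |R1  (common-e at J1 fixed by 4)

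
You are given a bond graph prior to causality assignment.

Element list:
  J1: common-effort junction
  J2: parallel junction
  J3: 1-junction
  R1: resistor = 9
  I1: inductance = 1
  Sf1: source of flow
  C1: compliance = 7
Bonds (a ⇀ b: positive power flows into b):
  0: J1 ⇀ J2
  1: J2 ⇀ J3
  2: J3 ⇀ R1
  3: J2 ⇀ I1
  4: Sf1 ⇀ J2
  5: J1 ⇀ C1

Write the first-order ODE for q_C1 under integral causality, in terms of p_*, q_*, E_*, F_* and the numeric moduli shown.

b4 →Sf1  (source Sf1 imposes f)
b3 →I1  (prefer integral on I1)
b5 →J1  (prefer integral on C1)
b0 →J2  (J1 effort already set via bond 5)
b1 →J3  (J2 effort already set via bond 0)
b2 →R1  (J3: last free bond brings flow in)

dq_C1/dt = F_Sf1 - p_I1 - q_C1/63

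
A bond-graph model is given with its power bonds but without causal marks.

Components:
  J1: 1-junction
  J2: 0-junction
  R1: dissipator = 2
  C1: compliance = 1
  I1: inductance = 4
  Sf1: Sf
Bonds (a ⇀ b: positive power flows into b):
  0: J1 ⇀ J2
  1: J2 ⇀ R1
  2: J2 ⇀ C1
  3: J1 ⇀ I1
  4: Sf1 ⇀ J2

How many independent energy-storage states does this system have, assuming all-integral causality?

2  (C1, I1 all integral)

b4 |Sf1  (Sf1 (Sf) sets flow on bond)
b2 |J2  (C1 integral (e out))
b0 |J1  (J2: bond 2 brought effort, rest push out)
b1 |R1  (J2 effort already set via bond 2)
b3 |I1  (J1 needs exactly one f-in)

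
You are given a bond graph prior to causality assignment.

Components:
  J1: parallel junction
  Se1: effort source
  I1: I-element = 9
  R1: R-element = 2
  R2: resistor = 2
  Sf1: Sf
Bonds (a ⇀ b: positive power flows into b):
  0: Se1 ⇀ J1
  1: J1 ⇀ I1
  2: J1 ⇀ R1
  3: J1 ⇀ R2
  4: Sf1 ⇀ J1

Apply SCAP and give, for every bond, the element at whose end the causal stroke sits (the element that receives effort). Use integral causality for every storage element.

#0 |J1  (Se1 (Se) sets effort on bond)
#4 |Sf1  (Sf1: flow source, stroke at near end)
#1 |I1  (0-jn J1 has e-setter on 0)
#2 |R1  (J1 effort already set via bond 0)
#3 |R2  (0-jn J1 has e-setter on 0)

β0 stroke→J1
β1 stroke→I1
β2 stroke→R1
β3 stroke→R2
β4 stroke→Sf1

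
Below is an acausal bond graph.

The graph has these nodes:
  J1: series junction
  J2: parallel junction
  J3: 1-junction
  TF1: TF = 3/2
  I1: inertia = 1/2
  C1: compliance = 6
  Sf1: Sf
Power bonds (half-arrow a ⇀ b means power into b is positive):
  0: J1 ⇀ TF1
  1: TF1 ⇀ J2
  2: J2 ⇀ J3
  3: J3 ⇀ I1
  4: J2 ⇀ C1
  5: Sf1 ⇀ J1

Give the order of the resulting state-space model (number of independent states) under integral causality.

2  (C1, I1 all integral)

β5 stroke→Sf1  (Sf1 fixes flow; stroke at Sf1)
β0 stroke→J1  (J1 flow already set via bond 5)
β1 stroke→TF1  (through TF1, causality passes straight; one stroke at TF1)
β3 stroke→I1  (I1 integral (f out))
β2 stroke→J3  (J3 flow already set via bond 3)
β4 stroke→J2  (J2: last free bond brings effort in)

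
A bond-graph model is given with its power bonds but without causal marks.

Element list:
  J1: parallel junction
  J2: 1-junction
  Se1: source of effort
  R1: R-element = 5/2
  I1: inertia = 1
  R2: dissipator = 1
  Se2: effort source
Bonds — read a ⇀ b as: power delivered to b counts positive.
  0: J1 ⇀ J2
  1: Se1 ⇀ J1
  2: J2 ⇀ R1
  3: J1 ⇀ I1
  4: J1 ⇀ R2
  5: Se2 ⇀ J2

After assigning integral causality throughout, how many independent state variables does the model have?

#1 stroke at J1  (Se1 (Se) sets effort on bond)
#5 stroke at J2  (Se2 fixes effort; stroke away)
#0 stroke at J2  (J1: bond 1 brought effort, rest push out)
#3 stroke at I1  (0-jn J1 has e-setter on 1)
#4 stroke at R2  (0-jn J1 has e-setter on 1)
#2 stroke at R1  (J2: last free bond brings flow in)

1  (I1 all integral)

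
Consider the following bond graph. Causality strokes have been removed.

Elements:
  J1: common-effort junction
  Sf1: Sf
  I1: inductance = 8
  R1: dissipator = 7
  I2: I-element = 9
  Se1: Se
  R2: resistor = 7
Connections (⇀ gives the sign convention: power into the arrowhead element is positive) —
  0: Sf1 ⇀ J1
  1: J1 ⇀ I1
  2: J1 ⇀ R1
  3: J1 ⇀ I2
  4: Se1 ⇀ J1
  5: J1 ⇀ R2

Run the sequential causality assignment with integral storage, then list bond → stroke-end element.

b0 stroke→Sf1  (Sf1 fixes flow; stroke at Sf1)
b4 stroke→J1  (Se1 fixes effort; stroke away)
b1 stroke→I1  (J1 effort already set via bond 4)
b2 stroke→R1  (J1 effort already set via bond 4)
b3 stroke→I2  (J1: bond 4 brought effort, rest push out)
b5 stroke→R2  (J1: bond 4 brought effort, rest push out)

β0 stroke→Sf1
β1 stroke→I1
β2 stroke→R1
β3 stroke→I2
β4 stroke→J1
β5 stroke→R2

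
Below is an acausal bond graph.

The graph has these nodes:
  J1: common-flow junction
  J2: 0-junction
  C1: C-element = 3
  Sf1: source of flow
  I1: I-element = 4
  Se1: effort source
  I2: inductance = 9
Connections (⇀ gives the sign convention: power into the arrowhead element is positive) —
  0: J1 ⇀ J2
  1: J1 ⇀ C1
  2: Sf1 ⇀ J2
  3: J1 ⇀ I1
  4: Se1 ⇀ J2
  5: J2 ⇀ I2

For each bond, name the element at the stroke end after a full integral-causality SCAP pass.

#0 |J1
#1 |J1
#2 |Sf1
#3 |I1
#4 |J2
#5 |I2

bond 2 →Sf1  (Sf1: flow source, stroke at near end)
bond 4 →J2  (Se1 (Se) sets effort on bond)
bond 0 →J1  (J2: bond 4 brought effort, rest push out)
bond 5 →I2  (0-jn J2 has e-setter on 4)
bond 1 →J1  (C1 integral (e out))
bond 3 →I1  (J1: last free bond brings flow in)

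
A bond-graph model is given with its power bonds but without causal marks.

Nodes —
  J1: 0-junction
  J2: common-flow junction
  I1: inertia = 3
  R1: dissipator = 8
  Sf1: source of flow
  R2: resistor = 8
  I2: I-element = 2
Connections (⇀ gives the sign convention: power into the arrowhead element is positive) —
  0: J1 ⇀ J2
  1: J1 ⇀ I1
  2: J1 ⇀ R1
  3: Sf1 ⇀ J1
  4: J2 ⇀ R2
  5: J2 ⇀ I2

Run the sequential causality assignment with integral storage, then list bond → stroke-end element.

b0 |J2
b1 |I1
b2 |J1
b3 |Sf1
b4 |J2
b5 |I2

#3 stroke at Sf1  (Sf1: flow source, stroke at near end)
#1 stroke at I1  (I1: I, integral causality)
#5 stroke at I2  (I2 outputs flow p/I2)
#0 stroke at J2  (J2: bond 5 brought flow, rest push out)
#4 stroke at J2  (1-jn J2 has f-setter on 5)
#2 stroke at J1  (J1: last free bond brings effort in)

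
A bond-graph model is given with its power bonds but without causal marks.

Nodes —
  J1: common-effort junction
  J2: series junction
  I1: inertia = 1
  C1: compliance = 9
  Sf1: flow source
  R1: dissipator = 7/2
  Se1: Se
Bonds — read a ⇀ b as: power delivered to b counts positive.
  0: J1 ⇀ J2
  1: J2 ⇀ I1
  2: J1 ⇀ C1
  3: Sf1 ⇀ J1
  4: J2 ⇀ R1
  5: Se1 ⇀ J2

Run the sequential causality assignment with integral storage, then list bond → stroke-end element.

b3 |Sf1  (Sf1 fixes flow; stroke at Sf1)
b5 |J2  (Se1 fixes effort; stroke away)
b1 |I1  (I1 outputs flow p/I1)
b0 |J2  (J2: bond 1 brought flow, rest push out)
b4 |J2  (1-jn J2 has f-setter on 1)
b2 |J1  (only one effort-in slot at J1)

β0 stroke at J2
β1 stroke at I1
β2 stroke at J1
β3 stroke at Sf1
β4 stroke at J2
β5 stroke at J2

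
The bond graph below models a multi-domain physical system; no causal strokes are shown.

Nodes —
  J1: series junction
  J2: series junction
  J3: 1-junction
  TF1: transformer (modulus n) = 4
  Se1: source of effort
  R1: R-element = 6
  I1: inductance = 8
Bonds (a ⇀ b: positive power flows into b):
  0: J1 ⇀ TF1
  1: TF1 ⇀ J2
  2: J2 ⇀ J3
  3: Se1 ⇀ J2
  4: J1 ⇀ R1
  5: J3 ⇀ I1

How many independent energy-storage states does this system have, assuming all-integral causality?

#3 →J2  (Se1 fixes effort; stroke away)
#5 →I1  (I1: I, integral causality)
#2 →J3  (J3 flow already set via bond 5)
#1 →J2  (1-jn J2 has f-setter on 2)
#0 →TF1  (TF1 one-in-one-out from 1)
#4 →J1  (J1 flow already set via bond 0)

1  (I1 all integral)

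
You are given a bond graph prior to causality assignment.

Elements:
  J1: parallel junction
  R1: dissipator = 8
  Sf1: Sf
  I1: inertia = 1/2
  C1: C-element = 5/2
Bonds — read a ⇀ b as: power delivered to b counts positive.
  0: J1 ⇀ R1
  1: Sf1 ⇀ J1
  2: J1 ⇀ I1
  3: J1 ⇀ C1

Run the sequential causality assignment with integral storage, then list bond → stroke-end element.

b0 |R1
b1 |Sf1
b2 |I1
b3 |J1

bond 1 →Sf1  (source Sf1 imposes f)
bond 2 →I1  (I1: I, integral causality)
bond 3 →J1  (prefer integral on C1)
bond 0 →R1  (common-e at J1 fixed by 3)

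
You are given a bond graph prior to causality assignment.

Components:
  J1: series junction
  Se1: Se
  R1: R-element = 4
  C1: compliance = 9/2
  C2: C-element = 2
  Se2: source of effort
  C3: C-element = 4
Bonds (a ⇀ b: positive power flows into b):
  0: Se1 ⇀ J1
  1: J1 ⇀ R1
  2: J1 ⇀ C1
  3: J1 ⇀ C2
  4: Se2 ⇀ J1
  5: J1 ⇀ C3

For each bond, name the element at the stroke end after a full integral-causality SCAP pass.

#0 stroke at J1  (Se1 (Se) sets effort on bond)
#4 stroke at J1  (source Se2 imposes e)
#2 stroke at J1  (C1: C, integral causality)
#3 stroke at J1  (C2 integral (e out))
#5 stroke at J1  (prefer integral on C3)
#1 stroke at R1  (J1: last free bond brings flow in)

b0 stroke at J1
b1 stroke at R1
b2 stroke at J1
b3 stroke at J1
b4 stroke at J1
b5 stroke at J1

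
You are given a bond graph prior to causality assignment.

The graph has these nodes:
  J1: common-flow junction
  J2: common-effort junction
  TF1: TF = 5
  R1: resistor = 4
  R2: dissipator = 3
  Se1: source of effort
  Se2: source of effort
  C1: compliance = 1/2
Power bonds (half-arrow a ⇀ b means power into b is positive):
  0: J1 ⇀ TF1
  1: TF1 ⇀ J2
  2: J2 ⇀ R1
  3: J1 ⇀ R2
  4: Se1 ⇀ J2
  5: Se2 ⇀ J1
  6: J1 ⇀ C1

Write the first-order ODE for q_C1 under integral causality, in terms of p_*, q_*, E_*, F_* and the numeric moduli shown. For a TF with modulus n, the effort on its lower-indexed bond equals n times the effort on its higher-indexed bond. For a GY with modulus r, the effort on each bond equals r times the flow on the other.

bond 4 →J2  (source Se1 imposes e)
bond 5 →J1  (Se2 fixes effort; stroke away)
bond 1 →TF1  (common-e at J2 fixed by 4)
bond 2 →R1  (J2 effort already set via bond 4)
bond 0 →J1  (through TF1, causality passes straight; one stroke at TF1)
bond 6 →J1  (C1: C, integral causality)
bond 3 →R2  (J1: last free bond brings flow in)

dq_C1/dt = -5*E_Se1/3 + E_Se2/3 - 2*q_C1/3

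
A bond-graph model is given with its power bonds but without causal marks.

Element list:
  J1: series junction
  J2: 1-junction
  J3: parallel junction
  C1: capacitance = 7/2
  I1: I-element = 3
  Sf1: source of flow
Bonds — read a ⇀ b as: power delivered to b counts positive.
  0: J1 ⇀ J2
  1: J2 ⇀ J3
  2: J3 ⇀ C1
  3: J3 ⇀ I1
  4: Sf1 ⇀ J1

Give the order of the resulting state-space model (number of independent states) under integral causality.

2  (C1, I1 all integral)

b4 |Sf1  (Sf1: flow source, stroke at near end)
b0 |J1  (common-f at J1 fixed by 4)
b1 |J2  (J2: bond 0 brought flow, rest push out)
b2 |J3  (C1 outputs effort q/C1)
b3 |I1  (J3: bond 2 brought effort, rest push out)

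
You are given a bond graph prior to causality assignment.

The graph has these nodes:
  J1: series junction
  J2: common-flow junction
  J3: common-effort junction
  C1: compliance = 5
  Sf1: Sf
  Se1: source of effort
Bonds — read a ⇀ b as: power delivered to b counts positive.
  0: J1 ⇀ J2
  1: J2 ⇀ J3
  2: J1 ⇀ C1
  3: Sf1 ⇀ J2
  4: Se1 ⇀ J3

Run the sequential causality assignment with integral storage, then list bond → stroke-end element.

b0 |J2
b1 |J2
b2 |J1
b3 |Sf1
b4 |J3

β3 stroke at Sf1  (Sf1 (Sf) sets flow on bond)
β4 stroke at J3  (source Se1 imposes e)
β0 stroke at J2  (J2: bond 3 brought flow, rest push out)
β1 stroke at J2  (J2: bond 3 brought flow, rest push out)
β2 stroke at J1  (common-f at J1 fixed by 0)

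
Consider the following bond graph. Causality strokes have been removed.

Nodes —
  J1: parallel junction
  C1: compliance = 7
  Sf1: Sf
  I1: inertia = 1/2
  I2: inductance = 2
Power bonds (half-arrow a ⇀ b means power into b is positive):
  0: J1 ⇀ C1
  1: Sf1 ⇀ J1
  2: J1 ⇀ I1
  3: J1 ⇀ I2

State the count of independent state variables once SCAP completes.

3  (C1, I1, I2 all integral)

#1 stroke at Sf1  (Sf1 (Sf) sets flow on bond)
#0 stroke at J1  (C1: C, integral causality)
#2 stroke at I1  (J1: bond 0 brought effort, rest push out)
#3 stroke at I2  (J1: bond 0 brought effort, rest push out)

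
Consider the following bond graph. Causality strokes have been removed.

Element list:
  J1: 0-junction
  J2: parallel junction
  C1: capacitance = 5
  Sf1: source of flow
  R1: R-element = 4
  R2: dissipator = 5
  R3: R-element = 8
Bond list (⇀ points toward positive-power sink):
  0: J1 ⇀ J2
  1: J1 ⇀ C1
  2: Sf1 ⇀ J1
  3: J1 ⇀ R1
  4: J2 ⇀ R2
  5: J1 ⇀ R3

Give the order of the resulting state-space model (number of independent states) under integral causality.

β2 →Sf1  (source Sf1 imposes f)
β1 →J1  (prefer integral on C1)
β0 →J2  (common-e at J1 fixed by 1)
β3 →R1  (J1: bond 1 brought effort, rest push out)
β5 →R3  (common-e at J1 fixed by 1)
β4 →R2  (0-jn J2 has e-setter on 0)

1  (C1 all integral)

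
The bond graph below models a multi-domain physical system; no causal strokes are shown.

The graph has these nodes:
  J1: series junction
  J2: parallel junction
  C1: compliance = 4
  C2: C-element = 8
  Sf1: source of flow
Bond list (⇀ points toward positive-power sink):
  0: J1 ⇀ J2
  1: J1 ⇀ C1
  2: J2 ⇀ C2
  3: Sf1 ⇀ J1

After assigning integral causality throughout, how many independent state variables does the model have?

2  (C1, C2 all integral)

β3 stroke→Sf1  (Sf1: flow source, stroke at near end)
β0 stroke→J1  (common-f at J1 fixed by 3)
β1 stroke→J1  (common-f at J1 fixed by 3)
β2 stroke→J2  (closing 0-jn rule on J2)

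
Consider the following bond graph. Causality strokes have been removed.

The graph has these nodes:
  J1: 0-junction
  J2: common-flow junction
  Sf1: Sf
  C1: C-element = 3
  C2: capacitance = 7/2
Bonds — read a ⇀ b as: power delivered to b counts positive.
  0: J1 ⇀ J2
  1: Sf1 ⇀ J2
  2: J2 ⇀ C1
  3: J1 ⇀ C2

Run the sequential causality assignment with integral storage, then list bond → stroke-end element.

bond 1 →Sf1  (Sf1: flow source, stroke at near end)
bond 0 →J2  (J2 flow already set via bond 1)
bond 2 →J2  (common-f at J2 fixed by 1)
bond 3 →J1  (J1 needs exactly one e-in)

#0 |J2
#1 |Sf1
#2 |J2
#3 |J1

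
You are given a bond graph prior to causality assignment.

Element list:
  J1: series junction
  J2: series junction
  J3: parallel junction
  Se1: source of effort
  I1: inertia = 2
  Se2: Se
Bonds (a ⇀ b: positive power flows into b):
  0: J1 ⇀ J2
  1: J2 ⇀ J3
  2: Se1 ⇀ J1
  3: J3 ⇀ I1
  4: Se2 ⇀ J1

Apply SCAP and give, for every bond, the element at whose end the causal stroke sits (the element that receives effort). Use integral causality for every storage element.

#2 stroke at J1  (source Se1 imposes e)
#4 stroke at J1  (source Se2 imposes e)
#0 stroke at J2  (closing 1-jn rule on J1)
#1 stroke at J3  (only one flow-in slot at J2)
#3 stroke at I1  (J3 effort already set via bond 1)

b0 stroke at J2
b1 stroke at J3
b2 stroke at J1
b3 stroke at I1
b4 stroke at J1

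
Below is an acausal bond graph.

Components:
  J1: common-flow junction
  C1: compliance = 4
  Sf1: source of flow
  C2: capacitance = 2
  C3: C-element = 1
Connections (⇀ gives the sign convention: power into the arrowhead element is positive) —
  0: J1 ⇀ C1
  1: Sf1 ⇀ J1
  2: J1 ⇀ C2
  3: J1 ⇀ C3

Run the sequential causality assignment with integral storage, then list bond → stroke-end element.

b1 stroke→Sf1  (Sf1 (Sf) sets flow on bond)
b0 stroke→J1  (common-f at J1 fixed by 1)
b2 stroke→J1  (J1 flow already set via bond 1)
b3 stroke→J1  (common-f at J1 fixed by 1)

#0 |J1
#1 |Sf1
#2 |J1
#3 |J1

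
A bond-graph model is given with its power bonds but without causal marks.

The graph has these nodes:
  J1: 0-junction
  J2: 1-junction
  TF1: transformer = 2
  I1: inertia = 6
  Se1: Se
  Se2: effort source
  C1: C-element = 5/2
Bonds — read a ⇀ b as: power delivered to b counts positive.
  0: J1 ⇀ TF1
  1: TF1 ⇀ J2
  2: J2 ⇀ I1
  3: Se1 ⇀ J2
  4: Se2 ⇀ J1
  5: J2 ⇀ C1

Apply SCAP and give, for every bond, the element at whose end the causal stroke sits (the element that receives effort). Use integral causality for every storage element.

b3 →J2  (source Se1 imposes e)
b4 →J1  (Se2 fixes effort; stroke away)
b0 →TF1  (0-jn J1 has e-setter on 4)
b1 →J2  (TF1: transformer flips bond 0)
b2 →I1  (I1 integral (f out))
b5 →J2  (J2: bond 2 brought flow, rest push out)

#0 stroke at TF1
#1 stroke at J2
#2 stroke at I1
#3 stroke at J2
#4 stroke at J1
#5 stroke at J2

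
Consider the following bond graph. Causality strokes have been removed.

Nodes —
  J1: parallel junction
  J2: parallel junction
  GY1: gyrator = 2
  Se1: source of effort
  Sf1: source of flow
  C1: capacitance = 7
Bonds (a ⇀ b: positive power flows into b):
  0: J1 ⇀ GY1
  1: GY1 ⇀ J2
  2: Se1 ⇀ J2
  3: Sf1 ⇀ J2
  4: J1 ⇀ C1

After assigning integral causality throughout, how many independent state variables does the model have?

b2 stroke→J2  (Se1 (Se) sets effort on bond)
b3 stroke→Sf1  (Sf1 fixes flow; stroke at Sf1)
b1 stroke→GY1  (0-jn J2 has e-setter on 2)
b0 stroke→GY1  (GY1: gyrator matches bond 1)
b4 stroke→J1  (only one effort-in slot at J1)

1  (C1 all integral)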